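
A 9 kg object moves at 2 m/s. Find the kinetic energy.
KE = ½mv² = ½(9)(2)² = 18.0 J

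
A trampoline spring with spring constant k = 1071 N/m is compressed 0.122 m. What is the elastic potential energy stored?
PE = ½kx² = ½(1071)(0.122)² = 7.97 J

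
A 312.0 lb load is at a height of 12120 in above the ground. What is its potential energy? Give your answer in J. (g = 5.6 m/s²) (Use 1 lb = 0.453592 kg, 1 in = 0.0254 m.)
Convert to SI: m = 141.521 kg, h = 307.848 m
PE = mgh = (141.521)(5.6)(307.848) = 244000 J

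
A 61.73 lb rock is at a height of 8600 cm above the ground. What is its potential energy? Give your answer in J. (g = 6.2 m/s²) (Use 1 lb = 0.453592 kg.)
Convert to SI: m = 28.0002 kg, h = 86.0 m
PE = mgh = (28.0002)(6.2)(86.0) = 14930 J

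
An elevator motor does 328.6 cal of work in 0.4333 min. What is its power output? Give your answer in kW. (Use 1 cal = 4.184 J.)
Convert to SI: W = 1374.86 J, t = 25.998 s
P = W/t = 1374.86/25.998 = 52.8834 W = 0.05288 kW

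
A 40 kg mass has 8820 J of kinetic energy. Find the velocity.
v = √(2·KE/m) = √(2·8820/40) = 21.0 m/s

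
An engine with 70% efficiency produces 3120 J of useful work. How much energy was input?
W_in = W_out/η = 3120/0.7 = 4457 J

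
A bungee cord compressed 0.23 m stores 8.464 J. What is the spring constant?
k = 2·PE/x² = 2·8.464/(0.23)² = 320.0 N/m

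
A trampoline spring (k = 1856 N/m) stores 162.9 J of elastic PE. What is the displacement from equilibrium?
x = √(2·PE/k) = √(2·162.9/1856) = 0.419 m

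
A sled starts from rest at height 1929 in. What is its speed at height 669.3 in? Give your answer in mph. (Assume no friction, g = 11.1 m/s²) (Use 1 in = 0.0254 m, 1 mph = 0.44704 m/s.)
Convert to SI: h₁−h₂ = 31.9964 m
mgh₁ = mgh₂ + ½mv² ⇒ v = √(2g(h₁−h₂)) = √(2·11.1·31.9964) = 26.6518 m/s = 59.62 mph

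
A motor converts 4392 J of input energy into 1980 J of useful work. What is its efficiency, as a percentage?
η = W_out/W_in = 1980/4392 = 45.08%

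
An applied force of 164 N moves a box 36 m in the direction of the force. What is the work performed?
W = F·d = (164)(36) = 5904 J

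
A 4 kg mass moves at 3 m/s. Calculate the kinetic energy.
KE = ½mv² = ½(4)(3)² = 18.0 J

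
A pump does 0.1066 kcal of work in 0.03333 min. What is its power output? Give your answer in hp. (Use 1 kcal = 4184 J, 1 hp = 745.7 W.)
Convert to SI: W = 446.014 J, t = 1.9998 s
P = W/t = 446.014/1.9998 = 223.03 W = 0.2991 hp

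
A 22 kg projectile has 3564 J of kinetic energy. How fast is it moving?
v = √(2·KE/m) = √(2·3564/22) = 18.0 m/s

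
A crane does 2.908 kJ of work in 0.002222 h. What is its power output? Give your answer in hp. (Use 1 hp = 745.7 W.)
Convert to SI: W = 2908.0 J, t = 7.9992 s
P = W/t = 2908.0/7.9992 = 363.536 W = 0.4875 hp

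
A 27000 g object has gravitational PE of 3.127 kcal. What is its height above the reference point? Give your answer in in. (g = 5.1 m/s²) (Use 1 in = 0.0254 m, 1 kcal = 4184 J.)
Convert to SI: m = 27.0 kg, PE = 13083.4 J
h = PE/(mg) = 13083.4/(27.0·5.1) = 95.0136 m = 3741 in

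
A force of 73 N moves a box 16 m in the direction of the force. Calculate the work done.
W = F·d = (73)(16) = 1168 J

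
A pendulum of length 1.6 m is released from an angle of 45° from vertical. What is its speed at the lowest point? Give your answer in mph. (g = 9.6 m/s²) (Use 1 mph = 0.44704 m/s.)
h = L(1 − cosθ) = 1.6(1 − cos45°) = 0.468629 m
v = √(2gh) = √(2·9.6·0.468629) = 2.99961 m/s = 6.71 mph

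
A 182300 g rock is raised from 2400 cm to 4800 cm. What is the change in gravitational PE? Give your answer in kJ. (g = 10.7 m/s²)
Convert to SI: m = 182.3 kg, Δh = 24.0 m
ΔPE = mgΔh = (182.3)(10.7)(24.0) = 46814.6 J = 46.81 kJ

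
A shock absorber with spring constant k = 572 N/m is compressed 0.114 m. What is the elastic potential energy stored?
PE = ½kx² = ½(572)(0.114)² = 3.717 J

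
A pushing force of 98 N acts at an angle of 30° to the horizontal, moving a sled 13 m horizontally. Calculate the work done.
W = F·d·cosθ = (98)(13)cos(30°) = 1103 J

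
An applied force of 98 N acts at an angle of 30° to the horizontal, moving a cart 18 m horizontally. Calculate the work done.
W = F·d·cosθ = (98)(18)cos(30°) = 1528 J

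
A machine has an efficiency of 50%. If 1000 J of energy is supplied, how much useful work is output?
W_out = η·W_in = 0.5·1000 = 500.0 J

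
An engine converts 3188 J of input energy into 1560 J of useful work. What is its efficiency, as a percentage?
η = W_out/W_in = 1560/3188 = 48.93%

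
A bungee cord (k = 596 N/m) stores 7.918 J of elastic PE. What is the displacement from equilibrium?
x = √(2·PE/k) = √(2·7.918/596) = 0.163 m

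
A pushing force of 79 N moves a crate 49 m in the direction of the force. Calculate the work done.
W = F·d = (79)(49) = 3871 J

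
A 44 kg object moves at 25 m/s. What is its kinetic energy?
KE = ½mv² = ½(44)(25)² = 13750.0 J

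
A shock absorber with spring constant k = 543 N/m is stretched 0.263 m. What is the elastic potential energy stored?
PE = ½kx² = ½(543)(0.263)² = 18.78 J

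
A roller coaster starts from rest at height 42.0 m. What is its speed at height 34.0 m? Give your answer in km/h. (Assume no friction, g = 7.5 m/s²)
mgh₁ = mgh₂ + ½mv² ⇒ v = √(2g(h₁−h₂)) = √(2·7.5·8.0) = 10.9545 m/s = 39.44 km/h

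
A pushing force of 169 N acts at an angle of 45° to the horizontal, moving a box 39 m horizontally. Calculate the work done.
W = F·d·cosθ = (169)(39)cos(45°) = 4661 J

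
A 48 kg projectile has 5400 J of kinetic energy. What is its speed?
v = √(2·KE/m) = √(2·5400/48) = 15.0 m/s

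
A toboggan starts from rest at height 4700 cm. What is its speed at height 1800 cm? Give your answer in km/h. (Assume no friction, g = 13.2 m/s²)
Convert to SI: h₁−h₂ = 29.0 m
mgh₁ = mgh₂ + ½mv² ⇒ v = √(2g(h₁−h₂)) = √(2·13.2·29.0) = 27.6695 m/s = 99.61 km/h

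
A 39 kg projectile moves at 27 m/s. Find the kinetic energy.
KE = ½mv² = ½(39)(27)² = 14215.5 J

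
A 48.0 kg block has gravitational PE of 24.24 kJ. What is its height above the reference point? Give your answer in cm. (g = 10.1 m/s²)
Convert to SI: m = 48.0 kg, PE = 24240.0 J
h = PE/(mg) = 24240.0/(48.0·10.1) = 50.0 m = 5000 cm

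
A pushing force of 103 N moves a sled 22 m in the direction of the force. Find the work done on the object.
W = F·d = (103)(22) = 2266 J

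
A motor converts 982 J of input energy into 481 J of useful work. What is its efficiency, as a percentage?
η = W_out/W_in = 481/982 = 48.98%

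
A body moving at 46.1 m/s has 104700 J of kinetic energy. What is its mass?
m = 2·KE/v² = 2·104700/(46.1)² = 98.53 kg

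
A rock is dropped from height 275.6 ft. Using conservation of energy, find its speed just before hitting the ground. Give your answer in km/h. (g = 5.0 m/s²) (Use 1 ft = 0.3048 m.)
Convert to SI: h = 84.0029 m
mgh = ½mv² ⇒ v = √(2gh) = √(2·5.0·84.0029) = 28.9833 m/s = 104.3 km/h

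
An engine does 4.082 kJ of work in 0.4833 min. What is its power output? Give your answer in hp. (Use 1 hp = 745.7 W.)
Convert to SI: W = 4082.0 J, t = 28.998 s
P = W/t = 4082.0/28.998 = 140.768 W = 0.1888 hp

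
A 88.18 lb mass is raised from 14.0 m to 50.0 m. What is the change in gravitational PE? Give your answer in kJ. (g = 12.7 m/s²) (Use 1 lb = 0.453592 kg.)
Convert to SI: m = 39.9977 kg, Δh = 36.0 m
ΔPE = mgΔh = (39.9977)(12.7)(36.0) = 18287.0 J = 18.29 kJ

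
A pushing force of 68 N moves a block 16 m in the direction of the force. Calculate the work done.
W = F·d = (68)(16) = 1088 J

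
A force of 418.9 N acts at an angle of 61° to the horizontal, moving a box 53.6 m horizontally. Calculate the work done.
W = F·d·cosθ = (418.9)(53.6)cos(61°) = 10890 J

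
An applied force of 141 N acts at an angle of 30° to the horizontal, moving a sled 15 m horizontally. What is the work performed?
W = F·d·cosθ = (141)(15)cos(30°) = 1832 J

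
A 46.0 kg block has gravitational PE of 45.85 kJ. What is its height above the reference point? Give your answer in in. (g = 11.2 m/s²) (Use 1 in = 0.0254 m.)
Convert to SI: m = 46.0 kg, PE = 45850.0 J
h = PE/(mg) = 45850.0/(46.0·11.2) = 88.9946 m = 3504 in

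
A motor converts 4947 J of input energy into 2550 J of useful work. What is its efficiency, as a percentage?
η = W_out/W_in = 2550/4947 = 51.55%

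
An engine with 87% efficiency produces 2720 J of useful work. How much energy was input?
W_in = W_out/η = 2720/0.87 = 3126 J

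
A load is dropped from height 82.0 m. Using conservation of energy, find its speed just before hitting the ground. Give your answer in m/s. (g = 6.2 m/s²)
mgh = ½mv² ⇒ v = √(2gh) = √(2·6.2·82.0) = 31.89 m/s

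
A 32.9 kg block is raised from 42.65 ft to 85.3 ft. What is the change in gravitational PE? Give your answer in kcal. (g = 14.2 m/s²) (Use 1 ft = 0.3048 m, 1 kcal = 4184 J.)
Convert to SI: m = 32.9 kg, Δh = 12.9997 m
ΔPE = mgΔh = (32.9)(14.2)(12.9997) = 6073.21 J = 1.452 kcal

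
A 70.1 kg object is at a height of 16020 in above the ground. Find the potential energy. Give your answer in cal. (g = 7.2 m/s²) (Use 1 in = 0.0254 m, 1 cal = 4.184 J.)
Convert to SI: m = 70.1 kg, h = 406.908 m
PE = mgh = (70.1)(7.2)(406.908) = 205375 J = 49090 cal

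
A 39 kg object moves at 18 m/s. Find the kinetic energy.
KE = ½mv² = ½(39)(18)² = 6318.0 J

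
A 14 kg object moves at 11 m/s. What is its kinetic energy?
KE = ½mv² = ½(14)(11)² = 847.0 J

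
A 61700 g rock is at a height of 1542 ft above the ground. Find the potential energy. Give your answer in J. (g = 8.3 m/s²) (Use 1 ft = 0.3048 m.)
Convert to SI: m = 61.7 kg, h = 470.002 m
PE = mgh = (61.7)(8.3)(470.002) = 240700 J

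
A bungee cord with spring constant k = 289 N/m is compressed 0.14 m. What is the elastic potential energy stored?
PE = ½kx² = ½(289)(0.14)² = 2.832 J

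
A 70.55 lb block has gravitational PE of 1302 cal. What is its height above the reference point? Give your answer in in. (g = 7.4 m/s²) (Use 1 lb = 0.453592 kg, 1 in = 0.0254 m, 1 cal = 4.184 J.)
Convert to SI: m = 32.0009 kg, PE = 5447.57 J
h = PE/(mg) = 5447.57/(32.0009·7.4) = 23.0043 m = 905.7 in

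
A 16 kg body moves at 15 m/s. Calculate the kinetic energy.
KE = ½mv² = ½(16)(15)² = 1800.0 J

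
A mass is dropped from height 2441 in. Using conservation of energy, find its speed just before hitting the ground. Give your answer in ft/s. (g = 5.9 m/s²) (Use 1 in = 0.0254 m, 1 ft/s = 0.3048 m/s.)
Convert to SI: h = 62.0014 m
mgh = ½mv² ⇒ v = √(2gh) = √(2·5.9·62.0014) = 27.0484 m/s = 88.74 ft/s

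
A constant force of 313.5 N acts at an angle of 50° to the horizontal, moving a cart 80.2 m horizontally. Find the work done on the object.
W = F·d·cosθ = (313.5)(80.2)cos(50°) = 16160 J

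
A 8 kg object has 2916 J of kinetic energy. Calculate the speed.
v = √(2·KE/m) = √(2·2916/8) = 27.0 m/s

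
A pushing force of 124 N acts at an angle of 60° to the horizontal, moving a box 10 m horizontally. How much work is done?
W = F·d·cosθ = (124)(10)cos(60°) = 620.0 J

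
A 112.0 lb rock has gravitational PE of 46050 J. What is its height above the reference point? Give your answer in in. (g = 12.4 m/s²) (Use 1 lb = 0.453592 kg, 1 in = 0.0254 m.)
Convert to SI: m = 50.8023 kg, PE = 46050.0 J
h = PE/(mg) = 46050.0/(50.8023·12.4) = 73.1012 m = 2878 in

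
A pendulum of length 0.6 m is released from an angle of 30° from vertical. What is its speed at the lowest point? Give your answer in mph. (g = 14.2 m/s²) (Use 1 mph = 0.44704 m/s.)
h = L(1 − cosθ) = 0.6(1 − cos30°) = 0.0803848 m
v = √(2gh) = √(2·14.2·0.0803848) = 1.51094 m/s = 3.38 mph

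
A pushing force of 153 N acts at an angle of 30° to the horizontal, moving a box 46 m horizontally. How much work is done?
W = F·d·cosθ = (153)(46)cos(30°) = 6095 J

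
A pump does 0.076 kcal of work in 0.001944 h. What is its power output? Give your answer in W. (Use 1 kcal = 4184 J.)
Convert to SI: W = 317.984 J, t = 6.9984 s
P = W/t = 317.984/6.9984 = 45.44 W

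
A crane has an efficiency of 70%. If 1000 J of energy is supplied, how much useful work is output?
W_out = η·W_in = 0.7·1000 = 700.0 J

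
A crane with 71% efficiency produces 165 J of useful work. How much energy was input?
W_in = W_out/η = 165/0.71 = 232.4 J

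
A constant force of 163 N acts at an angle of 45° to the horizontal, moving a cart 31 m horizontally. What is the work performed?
W = F·d·cosθ = (163)(31)cos(45°) = 3573 J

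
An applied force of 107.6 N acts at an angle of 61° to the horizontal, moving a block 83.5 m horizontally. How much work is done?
W = F·d·cosθ = (107.6)(83.5)cos(61°) = 4356 J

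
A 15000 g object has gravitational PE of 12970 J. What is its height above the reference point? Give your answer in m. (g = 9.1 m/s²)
Convert to SI: m = 15.0 kg, PE = 12970.0 J
h = PE/(mg) = 12970.0/(15.0·9.1) = 95.02 m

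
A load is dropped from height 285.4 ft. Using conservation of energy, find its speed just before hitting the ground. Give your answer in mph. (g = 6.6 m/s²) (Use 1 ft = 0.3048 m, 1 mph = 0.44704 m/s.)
Convert to SI: h = 86.9899 m
mgh = ½mv² ⇒ v = √(2gh) = √(2·6.6·86.9899) = 33.8861 m/s = 75.8 mph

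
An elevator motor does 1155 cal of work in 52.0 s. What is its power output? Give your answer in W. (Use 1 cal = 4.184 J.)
Convert to SI: W = 4832.52 J, t = 52.0 s
P = W/t = 4832.52/52.0 = 92.93 W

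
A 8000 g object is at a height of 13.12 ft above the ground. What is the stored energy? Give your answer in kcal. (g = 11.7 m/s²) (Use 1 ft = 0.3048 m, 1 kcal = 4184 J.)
Convert to SI: m = 8.0 kg, h = 3.99898 m
PE = mgh = (8.0)(11.7)(3.99898) = 374.304 J = 0.08946 kcal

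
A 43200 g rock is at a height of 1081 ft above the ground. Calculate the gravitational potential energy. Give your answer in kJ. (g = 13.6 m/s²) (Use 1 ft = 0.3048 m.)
Convert to SI: m = 43.2 kg, h = 329.489 m
PE = mgh = (43.2)(13.6)(329.489) = 193581 J = 193.6 kJ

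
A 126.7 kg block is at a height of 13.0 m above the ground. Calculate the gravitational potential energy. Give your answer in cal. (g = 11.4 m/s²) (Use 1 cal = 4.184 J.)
PE = mgh = (126.7)(11.4)(13.0) = 18776.9 J = 4488 cal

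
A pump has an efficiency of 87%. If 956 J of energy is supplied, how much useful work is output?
W_out = η·W_in = 0.87·956 = 831.72 J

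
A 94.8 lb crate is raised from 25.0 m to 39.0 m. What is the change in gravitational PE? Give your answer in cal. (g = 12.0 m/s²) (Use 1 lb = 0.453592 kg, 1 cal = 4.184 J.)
Convert to SI: m = 43.0005 kg, Δh = 14.0 m
ΔPE = mgΔh = (43.0005)(12.0)(14.0) = 7224.09 J = 1727 cal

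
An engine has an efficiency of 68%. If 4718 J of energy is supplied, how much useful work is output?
W_out = η·W_in = 0.68·4718 = 3208.24 J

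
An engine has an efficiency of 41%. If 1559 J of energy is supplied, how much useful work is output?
W_out = η·W_in = 0.41·1559 = 639.19 J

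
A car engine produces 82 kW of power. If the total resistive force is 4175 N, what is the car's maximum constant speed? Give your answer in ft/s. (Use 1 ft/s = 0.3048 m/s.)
P = Fv ⇒ v = P/F = 82000 W/4175.0 N = 19.6407 m/s = 64.44 ft/s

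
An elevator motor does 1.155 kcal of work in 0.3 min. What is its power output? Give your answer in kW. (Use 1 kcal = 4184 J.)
Convert to SI: W = 4832.52 J, t = 18.0 s
P = W/t = 4832.52/18.0 = 268.473 W = 0.2685 kW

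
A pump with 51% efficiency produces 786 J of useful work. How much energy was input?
W_in = W_out/η = 786/0.51 = 1541 J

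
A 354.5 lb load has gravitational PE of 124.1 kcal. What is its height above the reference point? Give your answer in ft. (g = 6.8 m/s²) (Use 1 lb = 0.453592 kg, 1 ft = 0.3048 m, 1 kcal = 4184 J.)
Convert to SI: m = 160.798 kg, PE = 519234 J
h = PE/(mg) = 519234/(160.798·6.8) = 474.868 m = 1558 ft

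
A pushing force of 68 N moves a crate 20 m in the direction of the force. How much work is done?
W = F·d = (68)(20) = 1360 J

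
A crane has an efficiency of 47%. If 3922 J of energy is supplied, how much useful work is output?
W_out = η·W_in = 0.47·3922 = 1843.34 J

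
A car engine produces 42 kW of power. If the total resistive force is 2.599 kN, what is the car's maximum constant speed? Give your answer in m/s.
Convert to SI: F = 2599.0 N
P = Fv ⇒ v = P/F = 42000 W/2599.0 N = 16.16 m/s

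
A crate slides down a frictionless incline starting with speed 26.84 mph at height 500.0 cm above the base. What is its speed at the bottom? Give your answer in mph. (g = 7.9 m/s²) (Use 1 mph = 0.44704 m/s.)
Convert to SI: v₀ = 11.9986 m/s, h = 5.0 m
½mv₀² + mgh = ½mv² ⇒ v = √(v₀² + 2gh) = √(11.9986² + 2·7.9·5.0) = 14.932 m/s = 33.4 mph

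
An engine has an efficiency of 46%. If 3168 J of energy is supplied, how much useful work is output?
W_out = η·W_in = 0.46·3168 = 1457.28 J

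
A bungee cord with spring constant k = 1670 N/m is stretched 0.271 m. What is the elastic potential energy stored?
PE = ½kx² = ½(1670)(0.271)² = 61.32 J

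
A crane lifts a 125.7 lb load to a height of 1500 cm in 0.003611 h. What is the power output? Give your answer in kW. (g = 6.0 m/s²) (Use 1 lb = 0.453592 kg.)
Convert to SI: m = 57.0165 kg, h = 15.0 m, t = 12.9996 s
P = mgh/t = (57.0165)(6.0)(15.0)/12.9996 = 394.742 W = 0.3947 kW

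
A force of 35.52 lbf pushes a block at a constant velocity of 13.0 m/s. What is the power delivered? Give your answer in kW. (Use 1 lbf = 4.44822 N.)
Convert to SI: F = 158.001 N, v = 13.0 m/s
P = Fv = (158.001)(13.0) = 2054.01 W = 2.054 kW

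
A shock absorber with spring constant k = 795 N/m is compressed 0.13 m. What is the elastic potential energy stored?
PE = ½kx² = ½(795)(0.13)² = 6.718 J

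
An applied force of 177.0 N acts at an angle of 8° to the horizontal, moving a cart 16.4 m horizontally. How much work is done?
W = F·d·cosθ = (177.0)(16.4)cos(8°) = 2875 J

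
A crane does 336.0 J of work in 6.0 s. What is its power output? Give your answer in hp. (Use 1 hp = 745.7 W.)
P = W/t = 336.0/6.0 = 56.0 W = 0.0751 hp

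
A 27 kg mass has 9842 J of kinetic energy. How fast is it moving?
v = √(2·KE/m) = √(2·9842/27) = 27.0 m/s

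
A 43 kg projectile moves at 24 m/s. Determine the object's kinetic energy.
KE = ½mv² = ½(43)(24)² = 12384.0 J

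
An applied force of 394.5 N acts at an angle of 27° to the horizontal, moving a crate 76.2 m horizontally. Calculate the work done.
W = F·d·cosθ = (394.5)(76.2)cos(27°) = 26780 J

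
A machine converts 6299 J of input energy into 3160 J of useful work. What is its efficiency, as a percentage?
η = W_out/W_in = 3160/6299 = 50.17%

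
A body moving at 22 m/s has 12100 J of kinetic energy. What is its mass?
m = 2·KE/v² = 2·12100/(22)² = 50.0 kg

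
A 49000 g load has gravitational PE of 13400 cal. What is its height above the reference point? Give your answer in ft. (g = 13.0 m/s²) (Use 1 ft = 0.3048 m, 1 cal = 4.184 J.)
Convert to SI: m = 49.0 kg, PE = 56065.6 J
h = PE/(mg) = 56065.6/(49.0·13.0) = 88.0151 m = 288.8 ft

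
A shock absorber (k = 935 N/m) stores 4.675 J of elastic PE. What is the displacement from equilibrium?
x = √(2·PE/k) = √(2·4.675/935) = 0.1 m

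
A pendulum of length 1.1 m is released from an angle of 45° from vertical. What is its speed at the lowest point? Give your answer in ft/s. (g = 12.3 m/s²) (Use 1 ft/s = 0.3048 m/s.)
h = L(1 − cosθ) = 1.1(1 − cos45°) = 0.322183 m
v = √(2gh) = √(2·12.3·0.322183) = 2.81526 m/s = 9.236 ft/s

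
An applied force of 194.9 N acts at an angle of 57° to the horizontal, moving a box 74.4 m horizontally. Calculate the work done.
W = F·d·cosθ = (194.9)(74.4)cos(57°) = 7898 J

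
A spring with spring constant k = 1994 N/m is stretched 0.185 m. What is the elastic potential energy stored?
PE = ½kx² = ½(1994)(0.185)² = 34.12 J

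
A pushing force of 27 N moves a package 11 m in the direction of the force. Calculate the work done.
W = F·d = (27)(11) = 297.0 J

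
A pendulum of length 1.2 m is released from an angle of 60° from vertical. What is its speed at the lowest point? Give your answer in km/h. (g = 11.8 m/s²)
h = L(1 − cosθ) = 1.2(1 − cos60°) = 0.6 m
v = √(2gh) = √(2·11.8·0.6) = 3.76298 m/s = 13.55 km/h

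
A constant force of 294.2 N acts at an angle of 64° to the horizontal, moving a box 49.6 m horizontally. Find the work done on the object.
W = F·d·cosθ = (294.2)(49.6)cos(64°) = 6397 J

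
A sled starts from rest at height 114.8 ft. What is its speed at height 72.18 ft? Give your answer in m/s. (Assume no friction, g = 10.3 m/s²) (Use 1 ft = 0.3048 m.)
Convert to SI: h₁−h₂ = 12.9906 m
mgh₁ = mgh₂ + ½mv² ⇒ v = √(2g(h₁−h₂)) = √(2·10.3·12.9906) = 16.36 m/s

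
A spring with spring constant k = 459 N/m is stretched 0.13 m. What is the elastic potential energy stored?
PE = ½kx² = ½(459)(0.13)² = 3.879 J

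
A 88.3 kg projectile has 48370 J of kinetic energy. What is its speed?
v = √(2·KE/m) = √(2·48370/88.3) = 33.1 m/s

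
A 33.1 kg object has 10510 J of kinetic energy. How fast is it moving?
v = √(2·KE/m) = √(2·10510/33.1) = 25.2 m/s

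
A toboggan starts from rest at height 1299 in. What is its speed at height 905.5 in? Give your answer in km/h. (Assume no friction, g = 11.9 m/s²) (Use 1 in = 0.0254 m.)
Convert to SI: h₁−h₂ = 9.9949 m
mgh₁ = mgh₂ + ½mv² ⇒ v = √(2g(h₁−h₂)) = √(2·11.9·9.9949) = 15.4233 m/s = 55.52 km/h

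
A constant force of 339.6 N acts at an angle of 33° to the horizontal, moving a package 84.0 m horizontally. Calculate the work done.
W = F·d·cosθ = (339.6)(84.0)cos(33°) = 23920 J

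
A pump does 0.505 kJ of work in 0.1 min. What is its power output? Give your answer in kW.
Convert to SI: W = 505.0 J, t = 6.0 s
P = W/t = 505.0/6.0 = 84.1667 W = 0.08417 kW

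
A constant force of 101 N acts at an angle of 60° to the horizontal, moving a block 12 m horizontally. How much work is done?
W = F·d·cosθ = (101)(12)cos(60°) = 606.0 J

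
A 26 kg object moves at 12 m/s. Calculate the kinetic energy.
KE = ½mv² = ½(26)(12)² = 1872.0 J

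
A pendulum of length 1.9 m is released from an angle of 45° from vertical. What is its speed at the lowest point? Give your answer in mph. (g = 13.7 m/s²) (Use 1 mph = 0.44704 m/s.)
h = L(1 − cosθ) = 1.9(1 − cos45°) = 0.556497 m
v = √(2gh) = √(2·13.7·0.556497) = 3.90487 m/s = 8.735 mph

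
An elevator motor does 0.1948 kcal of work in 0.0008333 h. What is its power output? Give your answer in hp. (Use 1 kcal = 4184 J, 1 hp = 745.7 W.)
Convert to SI: W = 815.043 J, t = 2.99988 s
P = W/t = 815.043/2.99988 = 271.692 W = 0.3643 hp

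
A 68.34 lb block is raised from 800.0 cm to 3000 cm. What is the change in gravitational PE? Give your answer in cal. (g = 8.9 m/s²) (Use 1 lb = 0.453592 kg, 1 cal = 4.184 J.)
Convert to SI: m = 30.9985 kg, Δh = 22.0 m
ΔPE = mgΔh = (30.9985)(8.9)(22.0) = 6069.5 J = 1451 cal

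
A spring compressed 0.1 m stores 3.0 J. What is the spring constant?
k = 2·PE/x² = 2·3.0/(0.1)² = 600.0 N/m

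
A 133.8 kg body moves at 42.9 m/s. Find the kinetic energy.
KE = ½mv² = ½(133.8)(42.9)² = 123100 J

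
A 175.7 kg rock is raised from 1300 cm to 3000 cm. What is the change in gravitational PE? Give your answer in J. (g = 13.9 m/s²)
Convert to SI: m = 175.7 kg, Δh = 17.0 m
ΔPE = mgΔh = (175.7)(13.9)(17.0) = 41520 J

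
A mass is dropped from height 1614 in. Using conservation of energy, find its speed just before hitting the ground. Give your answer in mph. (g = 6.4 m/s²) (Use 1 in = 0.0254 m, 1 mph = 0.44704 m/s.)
Convert to SI: h = 40.9956 m
mgh = ½mv² ⇒ v = √(2gh) = √(2·6.4·40.9956) = 22.9073 m/s = 51.24 mph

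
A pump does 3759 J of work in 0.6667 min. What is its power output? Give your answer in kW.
Convert to SI: W = 3759.0 J, t = 40.002 s
P = W/t = 3759.0/40.002 = 93.9703 W = 0.09397 kW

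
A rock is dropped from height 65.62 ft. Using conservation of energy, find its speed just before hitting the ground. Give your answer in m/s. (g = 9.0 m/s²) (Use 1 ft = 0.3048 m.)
Convert to SI: h = 20.001 m
mgh = ½mv² ⇒ v = √(2gh) = √(2·9.0·20.001) = 18.97 m/s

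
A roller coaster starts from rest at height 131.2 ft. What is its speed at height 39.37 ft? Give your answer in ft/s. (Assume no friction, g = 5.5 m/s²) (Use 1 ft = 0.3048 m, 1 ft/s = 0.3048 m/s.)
Convert to SI: h₁−h₂ = 27.9898 m
mgh₁ = mgh₂ + ½mv² ⇒ v = √(2g(h₁−h₂)) = √(2·5.5·27.9898) = 17.5467 m/s = 57.57 ft/s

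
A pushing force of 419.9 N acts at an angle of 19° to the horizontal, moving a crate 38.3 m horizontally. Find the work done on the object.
W = F·d·cosθ = (419.9)(38.3)cos(19°) = 15210 J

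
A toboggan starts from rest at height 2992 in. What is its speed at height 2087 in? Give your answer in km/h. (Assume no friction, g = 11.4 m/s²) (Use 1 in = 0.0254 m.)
Convert to SI: h₁−h₂ = 22.987 m
mgh₁ = mgh₂ + ½mv² ⇒ v = √(2g(h₁−h₂)) = √(2·11.4·22.987) = 22.8933 m/s = 82.42 km/h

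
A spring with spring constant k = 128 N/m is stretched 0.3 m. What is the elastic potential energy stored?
PE = ½kx² = ½(128)(0.3)² = 5.76 J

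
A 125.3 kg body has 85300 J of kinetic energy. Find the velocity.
v = √(2·KE/m) = √(2·85300/125.3) = 36.9 m/s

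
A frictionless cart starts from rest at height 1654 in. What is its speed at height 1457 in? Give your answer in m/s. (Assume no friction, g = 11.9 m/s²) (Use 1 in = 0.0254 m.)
Convert to SI: h₁−h₂ = 5.0038 m
mgh₁ = mgh₂ + ½mv² ⇒ v = √(2g(h₁−h₂)) = √(2·11.9·5.0038) = 10.91 m/s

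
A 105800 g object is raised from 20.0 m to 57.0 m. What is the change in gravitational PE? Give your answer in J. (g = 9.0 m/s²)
Convert to SI: m = 105.8 kg, Δh = 37.0 m
ΔPE = mgΔh = (105.8)(9.0)(37.0) = 35230 J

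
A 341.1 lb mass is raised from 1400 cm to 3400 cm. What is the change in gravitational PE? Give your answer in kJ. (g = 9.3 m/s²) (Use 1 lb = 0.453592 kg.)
Convert to SI: m = 154.72 kg, Δh = 20.0 m
ΔPE = mgΔh = (154.72)(9.3)(20.0) = 28778.0 J = 28.78 kJ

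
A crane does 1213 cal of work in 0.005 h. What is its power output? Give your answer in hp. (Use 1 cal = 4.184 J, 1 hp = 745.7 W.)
Convert to SI: W = 5075.19 J, t = 18.0 s
P = W/t = 5075.19/18.0 = 281.955 W = 0.3781 hp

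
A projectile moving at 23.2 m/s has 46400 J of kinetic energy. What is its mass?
m = 2·KE/v² = 2·46400/(23.2)² = 172.4 kg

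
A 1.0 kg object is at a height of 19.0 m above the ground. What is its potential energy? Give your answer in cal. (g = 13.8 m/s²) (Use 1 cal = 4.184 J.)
PE = mgh = (1.0)(13.8)(19.0) = 262.2 J = 62.67 cal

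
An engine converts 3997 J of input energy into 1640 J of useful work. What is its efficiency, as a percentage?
η = W_out/W_in = 1640/3997 = 41.03%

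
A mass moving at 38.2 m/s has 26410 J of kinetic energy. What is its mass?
m = 2·KE/v² = 2·26410/(38.2)² = 36.2 kg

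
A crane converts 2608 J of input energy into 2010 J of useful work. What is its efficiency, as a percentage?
η = W_out/W_in = 2010/2608 = 77.07%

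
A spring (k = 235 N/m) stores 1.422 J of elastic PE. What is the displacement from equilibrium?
x = √(2·PE/k) = √(2·1.422/235) = 0.11 m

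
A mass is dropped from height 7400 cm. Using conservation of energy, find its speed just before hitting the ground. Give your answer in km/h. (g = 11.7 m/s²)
Convert to SI: h = 74.0 m
mgh = ½mv² ⇒ v = √(2gh) = √(2·11.7·74.0) = 41.6125 m/s = 149.8 km/h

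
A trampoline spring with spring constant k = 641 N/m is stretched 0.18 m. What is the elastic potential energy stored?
PE = ½kx² = ½(641)(0.18)² = 10.38 J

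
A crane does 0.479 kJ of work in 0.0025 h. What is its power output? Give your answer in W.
Convert to SI: W = 479.0 J, t = 9.0 s
P = W/t = 479.0/9.0 = 53.22 W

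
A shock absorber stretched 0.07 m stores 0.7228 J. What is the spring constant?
k = 2·PE/x² = 2·0.7228/(0.07)² = 295.0 N/m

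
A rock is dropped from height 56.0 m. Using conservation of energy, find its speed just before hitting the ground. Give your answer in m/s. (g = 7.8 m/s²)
mgh = ½mv² ⇒ v = √(2gh) = √(2·7.8·56.0) = 29.56 m/s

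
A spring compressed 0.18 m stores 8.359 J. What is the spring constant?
k = 2·PE/x² = 2·8.359/(0.18)² = 516.0 N/m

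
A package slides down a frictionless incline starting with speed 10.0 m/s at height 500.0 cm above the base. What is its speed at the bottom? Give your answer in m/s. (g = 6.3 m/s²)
Convert to SI: v₀ = 10.0 m/s, h = 5.0 m
½mv₀² + mgh = ½mv² ⇒ v = √(v₀² + 2gh) = √(10.0² + 2·6.3·5.0) = 12.77 m/s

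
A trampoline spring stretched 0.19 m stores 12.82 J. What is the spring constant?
k = 2·PE/x² = 2·12.82/(0.19)² = 710.2 N/m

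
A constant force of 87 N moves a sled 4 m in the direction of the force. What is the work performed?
W = F·d = (87)(4) = 348.0 J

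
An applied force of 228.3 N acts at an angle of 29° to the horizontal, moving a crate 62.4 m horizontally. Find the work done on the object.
W = F·d·cosθ = (228.3)(62.4)cos(29°) = 12460 J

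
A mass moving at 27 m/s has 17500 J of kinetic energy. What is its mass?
m = 2·KE/v² = 2·17500/(27)² = 48.01 kg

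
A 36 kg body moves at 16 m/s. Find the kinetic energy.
KE = ½mv² = ½(36)(16)² = 4608.0 J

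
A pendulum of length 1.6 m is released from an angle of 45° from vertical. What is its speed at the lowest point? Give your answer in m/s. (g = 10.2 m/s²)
h = L(1 − cosθ) = 1.6(1 − cos45°) = 0.468629 m
v = √(2gh) = √(2·10.2·0.468629) = 3.092 m/s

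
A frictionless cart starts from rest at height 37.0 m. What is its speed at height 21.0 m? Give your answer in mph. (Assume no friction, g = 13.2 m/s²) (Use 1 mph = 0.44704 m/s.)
mgh₁ = mgh₂ + ½mv² ⇒ v = √(2g(h₁−h₂)) = √(2·13.2·16.0) = 20.5524 m/s = 45.97 mph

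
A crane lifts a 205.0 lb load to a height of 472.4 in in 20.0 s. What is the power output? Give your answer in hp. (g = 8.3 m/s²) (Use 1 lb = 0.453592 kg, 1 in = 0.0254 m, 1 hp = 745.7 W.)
Convert to SI: m = 92.9864 kg, h = 11.999 m, t = 20.0 s
P = mgh/t = (92.9864)(8.3)(11.999)/20.0 = 463.032 W = 0.6209 hp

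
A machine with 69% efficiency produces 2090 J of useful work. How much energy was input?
W_in = W_out/η = 2090/0.69 = 3029 J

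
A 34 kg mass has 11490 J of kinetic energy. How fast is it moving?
v = √(2·KE/m) = √(2·11490/34) = 26.0 m/s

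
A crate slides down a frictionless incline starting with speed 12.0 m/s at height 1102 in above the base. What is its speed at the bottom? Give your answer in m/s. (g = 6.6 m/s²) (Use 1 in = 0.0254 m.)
Convert to SI: v₀ = 12.0 m/s, h = 27.9908 m
½mv₀² + mgh = ½mv² ⇒ v = √(v₀² + 2gh) = √(12.0² + 2·6.6·27.9908) = 22.66 m/s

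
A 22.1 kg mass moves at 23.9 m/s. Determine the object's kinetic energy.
KE = ½mv² = ½(22.1)(23.9)² = 6312 J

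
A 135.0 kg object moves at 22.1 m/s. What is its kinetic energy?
KE = ½mv² = ½(135.0)(22.1)² = 32970 J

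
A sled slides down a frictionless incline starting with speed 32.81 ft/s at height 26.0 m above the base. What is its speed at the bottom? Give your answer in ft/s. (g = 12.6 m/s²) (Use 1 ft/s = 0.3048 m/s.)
Convert to SI: v₀ = 10.0005 m/s, h = 26.0 m
½mv₀² + mgh = ½mv² ⇒ v = √(v₀² + 2gh) = √(10.0005² + 2·12.6·26.0) = 27.4811 m/s = 90.16 ft/s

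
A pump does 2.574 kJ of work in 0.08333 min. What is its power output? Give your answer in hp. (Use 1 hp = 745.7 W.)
Convert to SI: W = 2574.0 J, t = 4.9998 s
P = W/t = 2574.0/4.9998 = 514.821 W = 0.6904 hp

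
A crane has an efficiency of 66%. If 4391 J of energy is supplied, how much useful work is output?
W_out = η·W_in = 0.66·4391 = 2898.06 J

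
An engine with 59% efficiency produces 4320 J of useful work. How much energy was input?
W_in = W_out/η = 4320/0.59 = 7322 J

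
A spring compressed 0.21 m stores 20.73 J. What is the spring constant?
k = 2·PE/x² = 2·20.73/(0.21)² = 940.1 N/m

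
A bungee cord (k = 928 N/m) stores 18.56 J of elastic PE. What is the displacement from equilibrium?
x = √(2·PE/k) = √(2·18.56/928) = 0.2 m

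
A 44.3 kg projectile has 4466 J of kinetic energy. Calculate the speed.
v = √(2·KE/m) = √(2·4466/44.3) = 14.2 m/s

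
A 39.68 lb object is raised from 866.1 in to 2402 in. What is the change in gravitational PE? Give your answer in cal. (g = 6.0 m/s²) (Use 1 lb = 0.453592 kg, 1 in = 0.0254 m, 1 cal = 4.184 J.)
Convert to SI: m = 17.9985 kg, Δh = 39.0119 m
ΔPE = mgΔh = (17.9985)(6.0)(39.0119) = 4212.94 J = 1007 cal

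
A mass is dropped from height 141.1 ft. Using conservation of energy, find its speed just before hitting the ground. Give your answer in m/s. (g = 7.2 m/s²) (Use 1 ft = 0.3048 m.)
Convert to SI: h = 43.0073 m
mgh = ½mv² ⇒ v = √(2gh) = √(2·7.2·43.0073) = 24.89 m/s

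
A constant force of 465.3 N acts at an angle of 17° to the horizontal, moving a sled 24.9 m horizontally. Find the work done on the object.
W = F·d·cosθ = (465.3)(24.9)cos(17°) = 11080 J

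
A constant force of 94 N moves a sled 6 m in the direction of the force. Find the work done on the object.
W = F·d = (94)(6) = 564.0 J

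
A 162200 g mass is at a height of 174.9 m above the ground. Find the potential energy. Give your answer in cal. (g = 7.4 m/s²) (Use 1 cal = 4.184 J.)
Convert to SI: m = 162.2 kg, h = 174.9 m
PE = mgh = (162.2)(7.4)(174.9) = 209929 J = 50170 cal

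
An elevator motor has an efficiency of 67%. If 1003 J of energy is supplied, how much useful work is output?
W_out = η·W_in = 0.67·1003 = 672.01 J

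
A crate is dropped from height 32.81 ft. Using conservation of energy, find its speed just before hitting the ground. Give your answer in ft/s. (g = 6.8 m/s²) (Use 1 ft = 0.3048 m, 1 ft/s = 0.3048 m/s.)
Convert to SI: h = 10.0005 m
mgh = ½mv² ⇒ v = √(2gh) = √(2·6.8·10.0005) = 11.6622 m/s = 38.26 ft/s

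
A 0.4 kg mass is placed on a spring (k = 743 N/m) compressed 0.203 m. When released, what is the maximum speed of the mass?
½kx² = ½mv² ⇒ v = x√(k/m) = (0.203)√(743/0.4) = 8.749 m/s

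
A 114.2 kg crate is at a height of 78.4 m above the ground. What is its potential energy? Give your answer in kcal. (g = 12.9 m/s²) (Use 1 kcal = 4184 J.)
PE = mgh = (114.2)(12.9)(78.4) = 115497 J = 27.6 kcal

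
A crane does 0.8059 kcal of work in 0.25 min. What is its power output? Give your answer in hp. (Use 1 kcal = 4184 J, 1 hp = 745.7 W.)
Convert to SI: W = 3371.89 J, t = 15.0 s
P = W/t = 3371.89/15.0 = 224.792 W = 0.3015 hp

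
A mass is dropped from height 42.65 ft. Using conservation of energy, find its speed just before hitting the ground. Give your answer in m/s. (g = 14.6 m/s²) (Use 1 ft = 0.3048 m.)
Convert to SI: h = 12.9997 m
mgh = ½mv² ⇒ v = √(2gh) = √(2·14.6·12.9997) = 19.48 m/s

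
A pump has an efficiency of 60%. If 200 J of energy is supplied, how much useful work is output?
W_out = η·W_in = 0.6·200 = 120.0 J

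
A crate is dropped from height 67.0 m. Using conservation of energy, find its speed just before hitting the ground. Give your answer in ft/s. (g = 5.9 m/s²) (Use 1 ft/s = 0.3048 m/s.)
mgh = ½mv² ⇒ v = √(2gh) = √(2·5.9·67.0) = 28.1176 m/s = 92.25 ft/s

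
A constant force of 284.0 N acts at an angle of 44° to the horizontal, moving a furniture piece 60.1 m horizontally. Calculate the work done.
W = F·d·cosθ = (284.0)(60.1)cos(44°) = 12280 J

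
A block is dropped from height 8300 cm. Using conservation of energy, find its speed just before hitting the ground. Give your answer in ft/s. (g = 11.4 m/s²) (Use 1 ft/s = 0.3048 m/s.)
Convert to SI: h = 83.0 m
mgh = ½mv² ⇒ v = √(2gh) = √(2·11.4·83.0) = 43.5017 m/s = 142.7 ft/s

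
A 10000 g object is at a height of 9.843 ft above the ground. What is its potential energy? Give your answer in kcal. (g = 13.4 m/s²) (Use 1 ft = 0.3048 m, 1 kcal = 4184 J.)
Convert to SI: m = 10.0 kg, h = 3.00015 m
PE = mgh = (10.0)(13.4)(3.00015) = 402.0196 J = 0.09608 kcal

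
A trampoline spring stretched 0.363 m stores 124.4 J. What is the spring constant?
k = 2·PE/x² = 2·124.4/(0.363)² = 1888 N/m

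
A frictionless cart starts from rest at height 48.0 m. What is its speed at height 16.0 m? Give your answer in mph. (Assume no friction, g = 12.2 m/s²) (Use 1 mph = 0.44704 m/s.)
mgh₁ = mgh₂ + ½mv² ⇒ v = √(2g(h₁−h₂)) = √(2·12.2·32.0) = 27.9428 m/s = 62.51 mph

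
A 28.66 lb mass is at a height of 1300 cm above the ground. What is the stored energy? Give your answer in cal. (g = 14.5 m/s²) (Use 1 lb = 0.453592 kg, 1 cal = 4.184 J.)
Convert to SI: m = 12.9999 kg, h = 13.0 m
PE = mgh = (12.9999)(14.5)(13.0) = 2450.49 J = 585.7 cal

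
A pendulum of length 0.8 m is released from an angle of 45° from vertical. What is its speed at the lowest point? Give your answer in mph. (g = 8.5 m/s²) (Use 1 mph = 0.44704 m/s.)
h = L(1 − cosθ) = 0.8(1 − cos45°) = 0.234315 m
v = √(2gh) = √(2·8.5·0.234315) = 1.99583 m/s = 4.465 mph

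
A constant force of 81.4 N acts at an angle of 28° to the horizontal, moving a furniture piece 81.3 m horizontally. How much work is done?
W = F·d·cosθ = (81.4)(81.3)cos(28°) = 5843 J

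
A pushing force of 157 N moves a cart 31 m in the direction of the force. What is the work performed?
W = F·d = (157)(31) = 4867 J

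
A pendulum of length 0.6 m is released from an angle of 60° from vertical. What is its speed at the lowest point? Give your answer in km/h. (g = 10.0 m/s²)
h = L(1 − cosθ) = 0.6(1 − cos60°) = 0.3 m
v = √(2gh) = √(2·10.0·0.3) = 2.44949 m/s = 8.818 km/h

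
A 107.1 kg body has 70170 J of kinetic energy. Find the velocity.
v = √(2·KE/m) = √(2·70170/107.1) = 36.2 m/s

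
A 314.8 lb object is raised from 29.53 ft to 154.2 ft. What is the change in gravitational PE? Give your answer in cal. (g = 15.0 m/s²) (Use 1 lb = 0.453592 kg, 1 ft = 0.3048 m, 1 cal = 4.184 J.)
Convert to SI: m = 142.791 kg, Δh = 37.9994 m
ΔPE = mgΔh = (142.791)(15.0)(37.9994) = 81389.5 J = 19450 cal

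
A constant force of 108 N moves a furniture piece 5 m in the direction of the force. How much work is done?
W = F·d = (108)(5) = 540.0 J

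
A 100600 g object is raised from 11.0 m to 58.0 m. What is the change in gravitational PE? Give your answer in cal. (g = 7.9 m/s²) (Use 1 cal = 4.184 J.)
Convert to SI: m = 100.6 kg, Δh = 47.0 m
ΔPE = mgΔh = (100.6)(7.9)(47.0) = 37352.8 J = 8928 cal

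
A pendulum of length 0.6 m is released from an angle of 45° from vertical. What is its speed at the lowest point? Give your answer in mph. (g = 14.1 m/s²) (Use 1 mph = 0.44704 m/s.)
h = L(1 − cosθ) = 0.6(1 − cos45°) = 0.175736 m
v = √(2gh) = √(2·14.1·0.175736) = 2.22615 m/s = 4.98 mph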